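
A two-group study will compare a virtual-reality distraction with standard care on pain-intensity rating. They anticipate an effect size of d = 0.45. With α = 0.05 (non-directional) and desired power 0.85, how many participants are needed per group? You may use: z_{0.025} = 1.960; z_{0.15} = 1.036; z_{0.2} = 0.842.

n = 89 per group

For two independent groups with equal n: n = 2·((z_{α/2} + z_β) / d)².
z_{α/2} + z_β = 1.960 + 1.036 = 2.996.
n = 2 × (2.996 / 0.45)² = 2 × 6.658² = 2 × 44.33 = 88.7.
Round up to the next whole participant.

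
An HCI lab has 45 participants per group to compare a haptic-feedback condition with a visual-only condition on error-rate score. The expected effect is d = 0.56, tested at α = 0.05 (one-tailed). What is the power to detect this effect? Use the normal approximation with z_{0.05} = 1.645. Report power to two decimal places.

power ≈ 0.84

For two equal groups, power = Φ(d·√(n/2) − z_{α}).
d·√(n/2) = 0.56 × √(45/2) = 0.56 × 4.743 = 2.656.
z_β = 2.656 − 1.645 = 1.011.
Power = Φ(1.011) = 0.844.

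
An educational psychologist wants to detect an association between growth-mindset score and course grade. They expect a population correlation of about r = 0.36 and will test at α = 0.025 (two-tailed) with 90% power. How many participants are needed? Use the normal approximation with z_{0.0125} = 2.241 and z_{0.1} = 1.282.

Fisher's z: C = ½·ln((1+r)/(1−r)) = ½·ln(2.1250) = 0.3769.
n = ((z_{α/2} + z_β)/C)² + 3.
(2.241 + 1.282) / 0.3769 = 3.523 / 0.3769 = 9.347.
n = 9.347² + 3 = 87.37 + 3 = 90.4.
Round up.

n = 91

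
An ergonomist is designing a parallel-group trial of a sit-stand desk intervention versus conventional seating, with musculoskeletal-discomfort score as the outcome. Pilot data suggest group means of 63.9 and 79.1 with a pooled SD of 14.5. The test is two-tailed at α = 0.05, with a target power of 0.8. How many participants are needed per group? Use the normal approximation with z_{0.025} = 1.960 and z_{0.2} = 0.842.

n = 15 per group

Cohen's d = |M₁ − M₂| / SD_pooled = |63.9 − 79.1| / 14.5 = 15.2 / 14.5 = 1.048.
For two independent groups with equal n: n = 2·((z_{α/2} + z_β) / d)².
z_{α/2} + z_β = 1.960 + 0.842 = 2.802.
n = 2 × (2.802 / 1.048)² = 2 × 2.674² = 2 × 7.15 = 14.3.
Round up to the next whole participant.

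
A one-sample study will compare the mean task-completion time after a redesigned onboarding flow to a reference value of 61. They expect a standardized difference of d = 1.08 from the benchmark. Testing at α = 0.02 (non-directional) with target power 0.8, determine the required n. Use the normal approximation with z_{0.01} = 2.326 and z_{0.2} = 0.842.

For a one-sample test: n = ((z_{α/2} + z_β) / d)².
z_{α/2} + z_β = 2.326 + 0.842 = 3.168.
n = (3.168 / 1.08)² = 2.933² = 8.60.
Round up.

n = 9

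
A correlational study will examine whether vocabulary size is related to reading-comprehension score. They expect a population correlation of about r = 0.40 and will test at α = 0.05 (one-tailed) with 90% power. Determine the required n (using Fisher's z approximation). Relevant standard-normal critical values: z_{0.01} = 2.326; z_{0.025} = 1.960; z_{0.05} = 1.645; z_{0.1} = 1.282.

Fisher's z: C = ½·ln((1+r)/(1−r)) = ½·ln(2.3333) = 0.4236.
n = ((z_{α} + z_β)/C)² + 3.
(1.645 + 1.282) / 0.4236 = 2.927 / 0.4236 = 6.910.
n = 6.910² + 3 = 47.75 + 3 = 50.7.
Round up.

n = 51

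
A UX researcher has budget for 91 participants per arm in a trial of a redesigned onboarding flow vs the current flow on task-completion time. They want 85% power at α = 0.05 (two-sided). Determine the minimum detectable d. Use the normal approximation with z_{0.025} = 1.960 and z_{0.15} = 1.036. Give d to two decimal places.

d_min ≈ 0.44

For two independent groups of n = 91 each: d_min = (z_{α/2} + z_β)·√(2/n).
z-sum = 1.960 + 1.036 = 2.996.
d_min = 2.996 × √(2/91) = 2.996 × 0.1482 = 0.444.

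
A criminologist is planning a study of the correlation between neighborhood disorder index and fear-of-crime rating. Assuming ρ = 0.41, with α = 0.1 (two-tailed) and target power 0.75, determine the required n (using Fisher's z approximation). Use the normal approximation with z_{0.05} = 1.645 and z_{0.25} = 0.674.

n = 32

Fisher's z: C = ½·ln((1+r)/(1−r)) = ½·ln(2.3898) = 0.4356.
n = ((z_{α/2} + z_β)/C)² + 3.
(1.645 + 0.674) / 0.4356 = 2.319 / 0.4356 = 5.324.
n = 5.324² + 3 = 28.34 + 3 = 31.3.
Round up.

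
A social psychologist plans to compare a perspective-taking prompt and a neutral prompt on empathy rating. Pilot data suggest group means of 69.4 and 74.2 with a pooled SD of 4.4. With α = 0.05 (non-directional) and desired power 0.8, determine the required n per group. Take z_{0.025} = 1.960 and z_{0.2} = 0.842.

n = 14 per group

Cohen's d = |M₁ − M₂| / SD_pooled = |69.4 − 74.2| / 4.4 = 4.8 / 4.4 = 1.091.
For two independent groups with equal n: n = 2·((z_{α/2} + z_β) / d)².
z_{α/2} + z_β = 1.960 + 0.842 = 2.802.
n = 2 × (2.802 / 1.091)² = 2 × 2.568² = 2 × 6.60 = 13.2.
Round up to the next whole participant.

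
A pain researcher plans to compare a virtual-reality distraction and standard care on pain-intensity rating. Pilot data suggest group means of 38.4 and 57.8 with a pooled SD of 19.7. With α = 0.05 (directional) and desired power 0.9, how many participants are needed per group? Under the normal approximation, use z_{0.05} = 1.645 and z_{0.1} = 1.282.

Cohen's d = |M₁ − M₂| / SD_pooled = |38.4 − 57.8| / 19.7 = 19.4 / 19.7 = 0.985.
For two independent groups with equal n: n = 2·((z_{α} + z_β) / d)².
z_{α} + z_β = 1.645 + 1.282 = 2.927.
n = 2 × (2.927 / 0.985)² = 2 × 2.972² = 2 × 8.83 = 17.7.
Round up to the next whole participant.

n = 18 per group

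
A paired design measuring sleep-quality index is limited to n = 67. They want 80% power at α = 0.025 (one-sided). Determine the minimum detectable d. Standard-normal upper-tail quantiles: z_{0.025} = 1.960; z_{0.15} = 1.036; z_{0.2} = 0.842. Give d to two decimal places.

d_min ≈ 0.34

For a single sample (or paired design) of n = 67: d_min = (z_{α} + z_β)/√n.
z-sum = 1.960 + 0.842 = 2.802.
d_min = 2.802 / √67 = 2.802 / 8.185 = 0.342.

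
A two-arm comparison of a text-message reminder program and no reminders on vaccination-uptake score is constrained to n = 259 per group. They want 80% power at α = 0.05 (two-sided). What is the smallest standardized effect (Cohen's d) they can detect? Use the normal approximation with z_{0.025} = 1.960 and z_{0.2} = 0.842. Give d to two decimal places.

d_min ≈ 0.25

For two independent groups of n = 259 each: d_min = (z_{α/2} + z_β)·√(2/n).
z-sum = 1.960 + 0.842 = 2.802.
d_min = 2.802 × √(2/259) = 2.802 × 0.0879 = 0.246.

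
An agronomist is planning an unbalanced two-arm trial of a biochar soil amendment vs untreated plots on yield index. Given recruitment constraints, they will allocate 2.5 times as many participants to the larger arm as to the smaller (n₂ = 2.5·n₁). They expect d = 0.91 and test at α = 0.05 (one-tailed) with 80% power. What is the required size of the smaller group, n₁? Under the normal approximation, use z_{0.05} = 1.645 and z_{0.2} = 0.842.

n₁ = 11

With allocation ratio k = n₂/n₁ = 2.5, Var(x̄₁−x̄₂) = σ²(1/n₁ + 1/(k·n₁)) = σ²·(k+1)/(k·n₁).
So n₁ = (1 + 1/k)·((z_{α} + z_β)/d)² = 1.400 × (2.487/0.91)².
n₁ = 1.400 × 7.47 = 10.5.
Round up: n₁ = 11, giving n₂ = ⌈2.5 × 11⌉ = ⌈27.5⌉ = 28.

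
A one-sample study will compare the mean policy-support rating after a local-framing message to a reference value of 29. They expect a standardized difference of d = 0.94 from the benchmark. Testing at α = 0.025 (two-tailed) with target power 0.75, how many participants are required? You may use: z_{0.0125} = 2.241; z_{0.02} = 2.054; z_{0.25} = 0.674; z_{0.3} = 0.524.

n = 10

For a one-sample test: n = ((z_{α/2} + z_β) / d)².
z_{α/2} + z_β = 2.241 + 0.674 = 2.915.
n = (2.915 / 0.94)² = 3.101² = 9.62.
Round up.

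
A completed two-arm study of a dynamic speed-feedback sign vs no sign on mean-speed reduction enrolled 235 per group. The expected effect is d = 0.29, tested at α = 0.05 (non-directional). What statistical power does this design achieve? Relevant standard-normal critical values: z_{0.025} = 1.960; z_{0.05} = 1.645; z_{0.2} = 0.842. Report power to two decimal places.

For two equal groups, power = Φ(d·√(n/2) − z_{α/2}).
d·√(n/2) = 0.29 × √(235/2) = 0.29 × 10.840 = 3.144.
z_β = 3.144 − 1.960 = 1.184.
Power = Φ(1.184) = 0.882.

power ≈ 0.88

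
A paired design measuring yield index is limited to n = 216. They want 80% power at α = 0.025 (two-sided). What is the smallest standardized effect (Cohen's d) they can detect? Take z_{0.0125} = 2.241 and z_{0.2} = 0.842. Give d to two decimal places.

d_min ≈ 0.21

For a single sample (or paired design) of n = 216: d_min = (z_{α/2} + z_β)/√n.
z-sum = 2.241 + 0.842 = 3.083.
d_min = 3.083 / √216 = 3.083 / 14.697 = 0.210.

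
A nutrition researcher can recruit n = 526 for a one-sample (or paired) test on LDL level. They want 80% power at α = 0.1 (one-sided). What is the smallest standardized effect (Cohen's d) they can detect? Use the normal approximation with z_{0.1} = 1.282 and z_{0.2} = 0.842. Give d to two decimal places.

d_min ≈ 0.09

For a single sample (or paired design) of n = 526: d_min = (z_{α} + z_β)/√n.
z-sum = 1.282 + 0.842 = 2.124.
d_min = 2.124 / √526 = 2.124 / 22.935 = 0.093.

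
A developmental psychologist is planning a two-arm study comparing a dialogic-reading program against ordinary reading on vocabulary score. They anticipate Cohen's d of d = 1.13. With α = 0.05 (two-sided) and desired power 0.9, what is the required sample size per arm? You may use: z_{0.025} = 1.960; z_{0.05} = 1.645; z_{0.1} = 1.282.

n = 17 per group

For two independent groups with equal n: n = 2·((z_{α/2} + z_β) / d)².
z_{α/2} + z_β = 1.960 + 1.282 = 3.242.
n = 2 × (3.242 / 1.13)² = 2 × 2.869² = 2 × 8.23 = 16.5.
Round up to the next whole participant.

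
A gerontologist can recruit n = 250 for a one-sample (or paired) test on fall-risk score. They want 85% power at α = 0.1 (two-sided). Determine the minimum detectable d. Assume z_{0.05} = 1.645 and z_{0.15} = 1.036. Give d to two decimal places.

d_min ≈ 0.17

For a single sample (or paired design) of n = 250: d_min = (z_{α/2} + z_β)/√n.
z-sum = 1.645 + 1.036 = 2.681.
d_min = 2.681 / √250 = 2.681 / 15.811 = 0.170.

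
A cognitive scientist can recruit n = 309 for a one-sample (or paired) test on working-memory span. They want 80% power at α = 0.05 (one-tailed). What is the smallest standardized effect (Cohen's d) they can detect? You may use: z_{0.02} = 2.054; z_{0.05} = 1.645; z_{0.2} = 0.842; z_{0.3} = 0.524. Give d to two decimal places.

d_min ≈ 0.14

For a single sample (or paired design) of n = 309: d_min = (z_{α} + z_β)/√n.
z-sum = 1.645 + 0.842 = 2.487.
d_min = 2.487 / √309 = 2.487 / 17.578 = 0.141.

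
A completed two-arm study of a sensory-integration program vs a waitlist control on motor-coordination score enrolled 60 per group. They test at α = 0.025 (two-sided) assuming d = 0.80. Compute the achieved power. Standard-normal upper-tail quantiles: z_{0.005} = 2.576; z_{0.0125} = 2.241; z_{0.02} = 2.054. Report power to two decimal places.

power ≈ 0.98

For two equal groups, power = Φ(d·√(n/2) − z_{α/2}).
d·√(n/2) = 0.80 × √(60/2) = 0.80 × 5.477 = 4.382.
z_β = 4.382 − 2.241 = 2.141.
Power = Φ(2.141) = 0.984.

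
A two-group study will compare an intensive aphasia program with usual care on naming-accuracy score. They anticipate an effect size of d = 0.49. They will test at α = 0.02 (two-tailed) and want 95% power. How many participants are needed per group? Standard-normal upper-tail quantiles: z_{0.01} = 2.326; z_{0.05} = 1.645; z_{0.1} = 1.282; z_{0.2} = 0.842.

For two independent groups with equal n: n = 2·((z_{α/2} + z_β) / d)².
z_{α/2} + z_β = 2.326 + 1.645 = 3.971.
n = 2 × (3.971 / 0.49)² = 2 × 8.104² = 2 × 65.68 = 131.4.
Round up to the next whole participant.

n = 132 per group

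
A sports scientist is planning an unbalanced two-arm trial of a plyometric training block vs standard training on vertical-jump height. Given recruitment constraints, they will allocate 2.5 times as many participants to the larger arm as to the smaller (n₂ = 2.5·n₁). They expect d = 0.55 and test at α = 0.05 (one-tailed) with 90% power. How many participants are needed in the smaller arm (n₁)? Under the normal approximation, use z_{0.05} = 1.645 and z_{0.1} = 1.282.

With allocation ratio k = n₂/n₁ = 2.5, Var(x̄₁−x̄₂) = σ²(1/n₁ + 1/(k·n₁)) = σ²·(k+1)/(k·n₁).
So n₁ = (1 + 1/k)·((z_{α} + z_β)/d)² = 1.400 × (2.927/0.55)².
n₁ = 1.400 × 28.32 = 39.7.
Round up: n₁ = 40, giving n₂ = 2.5 × 40 = 100.

n₁ = 40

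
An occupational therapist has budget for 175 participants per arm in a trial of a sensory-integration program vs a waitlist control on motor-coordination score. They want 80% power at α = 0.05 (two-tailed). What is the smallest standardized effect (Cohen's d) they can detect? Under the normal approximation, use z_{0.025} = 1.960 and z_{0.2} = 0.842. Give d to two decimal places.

For two independent groups of n = 175 each: d_min = (z_{α/2} + z_β)·√(2/n).
z-sum = 1.960 + 0.842 = 2.802.
d_min = 2.802 × √(2/175) = 2.802 × 0.1069 = 0.300.

d_min ≈ 0.30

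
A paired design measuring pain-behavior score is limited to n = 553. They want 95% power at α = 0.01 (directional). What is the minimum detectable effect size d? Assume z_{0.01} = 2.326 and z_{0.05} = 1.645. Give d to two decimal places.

d_min ≈ 0.17

For a single sample (or paired design) of n = 553: d_min = (z_{α} + z_β)/√n.
z-sum = 2.326 + 1.645 = 3.971.
d_min = 3.971 / √553 = 3.971 / 23.516 = 0.169.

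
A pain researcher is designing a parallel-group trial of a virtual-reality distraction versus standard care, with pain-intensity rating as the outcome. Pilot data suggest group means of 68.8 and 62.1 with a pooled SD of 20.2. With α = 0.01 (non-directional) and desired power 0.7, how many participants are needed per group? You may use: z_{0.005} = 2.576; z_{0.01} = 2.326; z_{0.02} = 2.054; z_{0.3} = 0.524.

Cohen's d = |M₁ − M₂| / SD_pooled = |68.8 − 62.1| / 20.2 = 6.7 / 20.2 = 0.332.
For two independent groups with equal n: n = 2·((z_{α/2} + z_β) / d)².
z_{α/2} + z_β = 2.576 + 0.524 = 3.100.
n = 2 × (3.100 / 0.332)² = 2 × 9.337² = 2 × 87.19 = 174.4.
Round up to the next whole participant.

n = 175 per group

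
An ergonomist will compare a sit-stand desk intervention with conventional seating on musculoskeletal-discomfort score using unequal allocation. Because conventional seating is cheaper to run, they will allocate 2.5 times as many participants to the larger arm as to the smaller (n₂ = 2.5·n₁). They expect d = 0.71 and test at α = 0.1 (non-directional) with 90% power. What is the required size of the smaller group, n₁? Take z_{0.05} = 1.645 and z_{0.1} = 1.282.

n₁ = 24

With allocation ratio k = n₂/n₁ = 2.5, Var(x̄₁−x̄₂) = σ²(1/n₁ + 1/(k·n₁)) = σ²·(k+1)/(k·n₁).
So n₁ = (1 + 1/k)·((z_{α/2} + z_β)/d)² = 1.400 × (2.927/0.71)².
n₁ = 1.400 × 17.00 = 23.8.
Round up: n₁ = 24, giving n₂ = 2.5 × 24 = 60.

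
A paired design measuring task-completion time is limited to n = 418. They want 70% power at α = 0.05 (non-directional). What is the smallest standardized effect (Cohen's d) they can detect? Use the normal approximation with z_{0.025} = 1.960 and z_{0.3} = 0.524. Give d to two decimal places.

d_min ≈ 0.12

For a single sample (or paired design) of n = 418: d_min = (z_{α/2} + z_β)/√n.
z-sum = 1.960 + 0.524 = 2.484.
d_min = 2.484 / √418 = 2.484 / 20.445 = 0.121.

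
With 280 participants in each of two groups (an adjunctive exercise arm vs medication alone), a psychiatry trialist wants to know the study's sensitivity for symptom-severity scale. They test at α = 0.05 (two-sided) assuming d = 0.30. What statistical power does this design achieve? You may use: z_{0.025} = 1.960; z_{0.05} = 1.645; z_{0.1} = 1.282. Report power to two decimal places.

power ≈ 0.94

For two equal groups, power = Φ(d·√(n/2) − z_{α/2}).
d·√(n/2) = 0.30 × √(280/2) = 0.30 × 11.832 = 3.550.
z_β = 3.550 − 1.960 = 1.590.
Power = Φ(1.590) = 0.944.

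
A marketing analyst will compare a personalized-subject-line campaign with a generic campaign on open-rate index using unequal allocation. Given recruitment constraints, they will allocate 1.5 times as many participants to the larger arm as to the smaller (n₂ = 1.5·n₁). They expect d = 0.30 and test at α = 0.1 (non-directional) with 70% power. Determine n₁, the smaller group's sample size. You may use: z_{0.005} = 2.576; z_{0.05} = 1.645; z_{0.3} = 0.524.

n₁ = 88

With allocation ratio k = n₂/n₁ = 1.5, Var(x̄₁−x̄₂) = σ²(1/n₁ + 1/(k·n₁)) = σ²·(k+1)/(k·n₁).
So n₁ = (1 + 1/k)·((z_{α/2} + z_β)/d)² = 1.667 × (2.169/0.30)².
n₁ = 1.667 × 52.27 = 87.1.
Round up: n₁ = 88, giving n₂ = 1.5 × 88 = 132.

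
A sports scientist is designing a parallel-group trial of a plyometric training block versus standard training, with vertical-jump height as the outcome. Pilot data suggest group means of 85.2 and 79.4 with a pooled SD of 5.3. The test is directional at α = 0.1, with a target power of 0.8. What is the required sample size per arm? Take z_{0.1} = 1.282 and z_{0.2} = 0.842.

n = 8 per group

Cohen's d = |M₁ − M₂| / SD_pooled = |85.2 − 79.4| / 5.3 = 5.8 / 5.3 = 1.094.
For two independent groups with equal n: n = 2·((z_{α} + z_β) / d)².
z_{α} + z_β = 1.282 + 0.842 = 2.124.
n = 2 × (2.124 / 1.094)² = 2 × 1.941² = 2 × 3.77 = 7.5.
Round up to the next whole participant.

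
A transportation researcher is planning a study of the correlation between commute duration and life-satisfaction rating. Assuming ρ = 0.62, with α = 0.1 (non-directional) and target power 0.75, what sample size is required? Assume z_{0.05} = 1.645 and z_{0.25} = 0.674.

n = 14

Fisher's z: C = ½·ln((1+r)/(1−r)) = ½·ln(4.2632) = 0.7250.
n = ((z_{α/2} + z_β)/C)² + 3.
(1.645 + 0.674) / 0.7250 = 2.319 / 0.7250 = 3.199.
n = 3.199² + 3 = 10.23 + 3 = 13.2.
Round up.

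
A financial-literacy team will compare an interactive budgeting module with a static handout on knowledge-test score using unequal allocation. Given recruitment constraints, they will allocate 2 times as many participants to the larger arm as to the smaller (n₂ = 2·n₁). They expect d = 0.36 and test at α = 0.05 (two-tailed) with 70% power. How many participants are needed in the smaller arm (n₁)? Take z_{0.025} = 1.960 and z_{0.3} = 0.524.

With allocation ratio k = n₂/n₁ = 2, Var(x̄₁−x̄₂) = σ²(1/n₁ + 1/(k·n₁)) = σ²·(k+1)/(k·n₁).
So n₁ = (1 + 1/k)·((z_{α/2} + z_β)/d)² = 1.500 × (2.484/0.36)².
n₁ = 1.500 × 47.61 = 71.4.
Round up: n₁ = 72, giving n₂ = 2 × 72 = 144.

n₁ = 72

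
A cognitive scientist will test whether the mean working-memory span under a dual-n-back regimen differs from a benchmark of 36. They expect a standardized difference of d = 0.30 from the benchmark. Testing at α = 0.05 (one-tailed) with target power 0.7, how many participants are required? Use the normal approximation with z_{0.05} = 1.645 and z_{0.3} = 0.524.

n = 53

For a one-sample test: n = ((z_{α} + z_β) / d)².
z_{α} + z_β = 1.645 + 0.524 = 2.169.
n = (2.169 / 0.30)² = 7.230² = 52.27.
Round up.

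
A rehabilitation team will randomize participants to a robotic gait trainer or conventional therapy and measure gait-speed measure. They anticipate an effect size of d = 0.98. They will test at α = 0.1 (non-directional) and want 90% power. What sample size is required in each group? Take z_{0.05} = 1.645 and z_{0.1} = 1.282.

For two independent groups with equal n: n = 2·((z_{α/2} + z_β) / d)².
z_{α/2} + z_β = 1.645 + 1.282 = 2.927.
n = 2 × (2.927 / 0.98)² = 2 × 2.987² = 2 × 8.92 = 17.8.
Round up to the next whole participant.

n = 18 per group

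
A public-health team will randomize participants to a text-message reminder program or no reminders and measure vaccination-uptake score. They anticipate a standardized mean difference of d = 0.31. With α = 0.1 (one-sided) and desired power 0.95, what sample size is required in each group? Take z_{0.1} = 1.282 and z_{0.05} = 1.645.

n = 179 per group

For two independent groups with equal n: n = 2·((z_{α} + z_β) / d)².
z_{α} + z_β = 1.282 + 1.645 = 2.927.
n = 2 × (2.927 / 0.31)² = 2 × 9.442² = 2 × 89.15 = 178.3.
Round up to the next whole participant.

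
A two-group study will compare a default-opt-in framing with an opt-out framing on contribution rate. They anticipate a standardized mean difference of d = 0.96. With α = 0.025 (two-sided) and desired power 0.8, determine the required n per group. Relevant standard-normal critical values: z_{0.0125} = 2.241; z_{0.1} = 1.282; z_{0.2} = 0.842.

n = 21 per group

For two independent groups with equal n: n = 2·((z_{α/2} + z_β) / d)².
z_{α/2} + z_β = 2.241 + 0.842 = 3.083.
n = 2 × (3.083 / 0.96)² = 2 × 3.211² = 2 × 10.31 = 20.6.
Round up to the next whole participant.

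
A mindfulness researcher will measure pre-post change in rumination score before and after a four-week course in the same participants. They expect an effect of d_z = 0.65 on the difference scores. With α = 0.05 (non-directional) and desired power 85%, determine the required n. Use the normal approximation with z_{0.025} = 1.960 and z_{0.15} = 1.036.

n = 22 pairs

For a paired (one-sample on differences) test: n = ((z_{α/2} + z_β) / d)².
z_{α/2} + z_β = 1.960 + 1.036 = 2.996.
n = (2.996 / 0.65)² = 4.609² = 21.25.
Round up.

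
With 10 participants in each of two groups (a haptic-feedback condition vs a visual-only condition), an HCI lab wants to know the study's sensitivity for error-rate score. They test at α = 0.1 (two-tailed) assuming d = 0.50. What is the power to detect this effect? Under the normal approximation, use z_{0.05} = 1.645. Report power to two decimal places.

power ≈ 0.30

For two equal groups, power = Φ(d·√(n/2) − z_{α/2}).
d·√(n/2) = 0.50 × √(10/2) = 0.50 × 2.236 = 1.118.
z_β = 1.118 − 1.645 = -0.527.
Power = Φ(-0.527) = 0.299.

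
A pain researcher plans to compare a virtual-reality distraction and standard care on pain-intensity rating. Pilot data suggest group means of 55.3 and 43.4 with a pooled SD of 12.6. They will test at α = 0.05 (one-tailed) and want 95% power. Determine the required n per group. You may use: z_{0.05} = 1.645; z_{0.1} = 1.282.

Cohen's d = |M₁ − M₂| / SD_pooled = |55.3 − 43.4| / 12.6 = 11.9 / 12.6 = 0.944.
For two independent groups with equal n: n = 2·((z_{α} + z_β) / d)².
z_{α} + z_β = 1.645 + 1.645 = 3.290.
n = 2 × (3.290 / 0.944)² = 2 × 3.485² = 2 × 12.15 = 24.3.
Round up to the next whole participant.

n = 25 per group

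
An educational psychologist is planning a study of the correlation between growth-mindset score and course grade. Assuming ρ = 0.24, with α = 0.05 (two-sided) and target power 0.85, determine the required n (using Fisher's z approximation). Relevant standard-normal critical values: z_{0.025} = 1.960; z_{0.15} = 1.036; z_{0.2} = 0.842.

Fisher's z: C = ½·ln((1+r)/(1−r)) = ½·ln(1.6316) = 0.2448.
n = ((z_{α/2} + z_β)/C)² + 3.
(1.960 + 1.036) / 0.2448 = 2.996 / 0.2448 = 12.239.
n = 12.239² + 3 = 149.78 + 3 = 152.8.
Round up.

n = 153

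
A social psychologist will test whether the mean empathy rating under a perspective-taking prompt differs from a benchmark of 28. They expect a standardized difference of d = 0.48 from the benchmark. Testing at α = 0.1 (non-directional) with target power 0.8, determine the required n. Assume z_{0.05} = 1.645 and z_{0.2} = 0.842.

For a one-sample test: n = ((z_{α/2} + z_β) / d)².
z_{α/2} + z_β = 1.645 + 0.842 = 2.487.
n = (2.487 / 0.48)² = 5.181² = 26.85.
Round up.

n = 27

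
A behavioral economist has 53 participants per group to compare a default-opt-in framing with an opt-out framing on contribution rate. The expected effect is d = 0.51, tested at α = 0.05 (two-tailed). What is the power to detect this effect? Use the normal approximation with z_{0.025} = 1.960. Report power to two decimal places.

power ≈ 0.75

For two equal groups, power = Φ(d·√(n/2) − z_{α/2}).
d·√(n/2) = 0.51 × √(53/2) = 0.51 × 5.148 = 2.625.
z_β = 2.625 − 1.960 = 0.665.
Power = Φ(0.665) = 0.747.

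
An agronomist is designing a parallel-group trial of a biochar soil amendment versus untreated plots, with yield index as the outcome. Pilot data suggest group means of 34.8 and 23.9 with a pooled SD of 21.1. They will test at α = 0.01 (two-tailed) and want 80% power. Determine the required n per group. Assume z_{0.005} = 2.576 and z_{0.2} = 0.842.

n = 88 per group

Cohen's d = |M₁ − M₂| / SD_pooled = |34.8 − 23.9| / 21.1 = 10.9 / 21.1 = 0.517.
For two independent groups with equal n: n = 2·((z_{α/2} + z_β) / d)².
z_{α/2} + z_β = 2.576 + 0.842 = 3.418.
n = 2 × (3.418 / 0.517)² = 2 × 6.611² = 2 × 43.71 = 87.4.
Round up to the next whole participant.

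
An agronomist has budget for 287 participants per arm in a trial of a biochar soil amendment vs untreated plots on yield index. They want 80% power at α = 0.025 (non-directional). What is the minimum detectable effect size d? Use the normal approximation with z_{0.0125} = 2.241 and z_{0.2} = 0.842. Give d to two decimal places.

For two independent groups of n = 287 each: d_min = (z_{α/2} + z_β)·√(2/n).
z-sum = 2.241 + 0.842 = 3.083.
d_min = 3.083 × √(2/287) = 3.083 × 0.0835 = 0.257.

d_min ≈ 0.26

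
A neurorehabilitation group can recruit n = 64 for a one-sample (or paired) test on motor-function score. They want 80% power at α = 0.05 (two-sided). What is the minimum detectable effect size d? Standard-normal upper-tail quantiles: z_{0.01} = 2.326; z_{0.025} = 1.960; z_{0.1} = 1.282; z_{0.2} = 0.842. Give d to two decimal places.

d_min ≈ 0.35

For a single sample (or paired design) of n = 64: d_min = (z_{α/2} + z_β)/√n.
z-sum = 1.960 + 0.842 = 2.802.
d_min = 2.802 / √64 = 2.802 / 8.000 = 0.350.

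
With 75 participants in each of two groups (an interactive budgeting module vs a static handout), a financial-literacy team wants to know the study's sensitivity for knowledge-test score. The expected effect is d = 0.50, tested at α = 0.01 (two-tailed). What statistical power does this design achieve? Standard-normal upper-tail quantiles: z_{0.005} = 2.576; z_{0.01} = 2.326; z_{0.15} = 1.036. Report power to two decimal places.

power ≈ 0.69

For two equal groups, power = Φ(d·√(n/2) − z_{α/2}).
d·√(n/2) = 0.50 × √(75/2) = 0.50 × 6.124 = 3.062.
z_β = 3.062 − 2.576 = 0.486.
Power = Φ(0.486) = 0.686.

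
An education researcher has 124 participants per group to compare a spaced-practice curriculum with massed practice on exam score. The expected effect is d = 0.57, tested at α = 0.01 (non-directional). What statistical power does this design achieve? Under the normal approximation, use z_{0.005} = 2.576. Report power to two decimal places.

power ≈ 0.97

For two equal groups, power = Φ(d·√(n/2) − z_{α/2}).
d·√(n/2) = 0.57 × √(124/2) = 0.57 × 7.874 = 4.488.
z_β = 4.488 − 2.576 = 1.912.
Power = Φ(1.912) = 0.972.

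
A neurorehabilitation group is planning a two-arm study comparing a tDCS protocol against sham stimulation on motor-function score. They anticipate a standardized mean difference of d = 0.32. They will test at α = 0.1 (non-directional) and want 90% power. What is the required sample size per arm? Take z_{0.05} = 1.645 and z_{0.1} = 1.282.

n = 168 per group

For two independent groups with equal n: n = 2·((z_{α/2} + z_β) / d)².
z_{α/2} + z_β = 1.645 + 1.282 = 2.927.
n = 2 × (2.927 / 0.32)² = 2 × 9.147² = 2 × 83.67 = 167.3.
Round up to the next whole participant.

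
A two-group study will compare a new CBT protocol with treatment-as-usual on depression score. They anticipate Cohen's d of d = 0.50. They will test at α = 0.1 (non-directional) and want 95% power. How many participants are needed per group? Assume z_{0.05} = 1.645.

For two independent groups with equal n: n = 2·((z_{α/2} + z_β) / d)².
z_{α/2} + z_β = 1.645 + 1.645 = 3.290.
n = 2 × (3.290 / 0.50)² = 2 × 6.580² = 2 × 43.30 = 86.6.
Round up to the next whole participant.

n = 87 per group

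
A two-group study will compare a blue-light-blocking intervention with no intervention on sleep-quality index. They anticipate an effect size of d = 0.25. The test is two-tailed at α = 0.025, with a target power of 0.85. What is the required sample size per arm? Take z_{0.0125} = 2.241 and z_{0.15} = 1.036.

n = 344 per group

For two independent groups with equal n: n = 2·((z_{α/2} + z_β) / d)².
z_{α/2} + z_β = 2.241 + 1.036 = 3.277.
n = 2 × (3.277 / 0.25)² = 2 × 13.108² = 2 × 171.82 = 343.6.
Round up to the next whole participant.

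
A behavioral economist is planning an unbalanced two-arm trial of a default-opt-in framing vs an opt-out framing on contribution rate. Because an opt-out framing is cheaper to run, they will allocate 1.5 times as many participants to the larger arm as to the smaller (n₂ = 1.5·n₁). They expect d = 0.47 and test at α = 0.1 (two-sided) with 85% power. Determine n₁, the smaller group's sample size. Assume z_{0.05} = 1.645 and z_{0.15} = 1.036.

With allocation ratio k = n₂/n₁ = 1.5, Var(x̄₁−x̄₂) = σ²(1/n₁ + 1/(k·n₁)) = σ²·(k+1)/(k·n₁).
So n₁ = (1 + 1/k)·((z_{α/2} + z_β)/d)² = 1.667 × (2.681/0.47)².
n₁ = 1.667 × 32.54 = 54.2.
Round up: n₁ = 55, giving n₂ = ⌈1.5 × 55⌉ = ⌈82.5⌉ = 83.

n₁ = 55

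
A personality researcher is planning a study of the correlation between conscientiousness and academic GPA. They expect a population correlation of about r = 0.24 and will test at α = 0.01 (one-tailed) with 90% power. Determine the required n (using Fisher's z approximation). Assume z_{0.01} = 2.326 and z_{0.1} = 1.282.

Fisher's z: C = ½·ln((1+r)/(1−r)) = ½·ln(1.6316) = 0.2448.
n = ((z_{α} + z_β)/C)² + 3.
(2.326 + 1.282) / 0.2448 = 3.608 / 0.2448 = 14.739.
n = 14.739² + 3 = 217.23 + 3 = 220.2.
Round up.

n = 221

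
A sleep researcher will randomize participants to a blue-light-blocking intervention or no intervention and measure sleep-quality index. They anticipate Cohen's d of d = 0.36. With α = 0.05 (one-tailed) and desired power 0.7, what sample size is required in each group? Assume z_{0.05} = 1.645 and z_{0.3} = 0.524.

For two independent groups with equal n: n = 2·((z_{α} + z_β) / d)².
z_{α} + z_β = 1.645 + 0.524 = 2.169.
n = 2 × (2.169 / 0.36)² = 2 × 6.025² = 2 × 36.30 = 72.6.
Round up to the next whole participant.

n = 73 per group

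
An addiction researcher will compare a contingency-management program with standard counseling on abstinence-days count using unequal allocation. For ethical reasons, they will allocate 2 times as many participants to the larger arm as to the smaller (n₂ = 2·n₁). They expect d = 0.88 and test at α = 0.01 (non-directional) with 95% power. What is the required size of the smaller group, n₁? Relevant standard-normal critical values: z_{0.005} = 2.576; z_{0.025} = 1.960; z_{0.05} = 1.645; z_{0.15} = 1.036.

With allocation ratio k = n₂/n₁ = 2, Var(x̄₁−x̄₂) = σ²(1/n₁ + 1/(k·n₁)) = σ²·(k+1)/(k·n₁).
So n₁ = (1 + 1/k)·((z_{α/2} + z_β)/d)² = 1.500 × (4.221/0.88)².
n₁ = 1.500 × 23.01 = 34.5.
Round up: n₁ = 35, giving n₂ = 2 × 35 = 70.

n₁ = 35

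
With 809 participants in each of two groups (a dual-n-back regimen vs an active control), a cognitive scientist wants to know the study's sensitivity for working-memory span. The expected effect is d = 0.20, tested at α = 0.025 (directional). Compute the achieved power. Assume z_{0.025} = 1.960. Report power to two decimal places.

For two equal groups, power = Φ(d·√(n/2) − z_{α}).
d·√(n/2) = 0.20 × √(809/2) = 0.20 × 20.112 = 4.022.
z_β = 4.022 − 1.960 = 2.062.
Power = Φ(2.062) = 0.980.

power ≈ 0.98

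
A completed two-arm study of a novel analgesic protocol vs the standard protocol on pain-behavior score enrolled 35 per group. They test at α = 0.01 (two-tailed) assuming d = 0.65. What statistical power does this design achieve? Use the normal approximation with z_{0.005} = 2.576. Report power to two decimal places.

For two equal groups, power = Φ(d·√(n/2) − z_{α/2}).
d·√(n/2) = 0.65 × √(35/2) = 0.65 × 4.183 = 2.719.
z_β = 2.719 − 2.576 = 0.143.
Power = Φ(0.143) = 0.557.

power ≈ 0.56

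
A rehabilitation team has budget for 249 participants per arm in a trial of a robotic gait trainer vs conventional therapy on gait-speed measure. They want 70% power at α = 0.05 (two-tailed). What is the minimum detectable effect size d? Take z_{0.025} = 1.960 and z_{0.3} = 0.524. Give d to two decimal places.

d_min ≈ 0.22

For two independent groups of n = 249 each: d_min = (z_{α/2} + z_β)·√(2/n).
z-sum = 1.960 + 0.524 = 2.484.
d_min = 2.484 × √(2/249) = 2.484 × 0.0896 = 0.223.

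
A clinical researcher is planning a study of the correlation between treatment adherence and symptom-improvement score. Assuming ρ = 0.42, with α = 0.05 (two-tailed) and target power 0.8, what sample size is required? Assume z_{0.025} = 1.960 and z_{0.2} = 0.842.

Fisher's z: C = ½·ln((1+r)/(1−r)) = ½·ln(2.4483) = 0.4477.
n = ((z_{α/2} + z_β)/C)² + 3.
(1.960 + 0.842) / 0.4477 = 2.802 / 0.4477 = 6.259.
n = 6.259² + 3 = 39.17 + 3 = 42.2.
Round up.

n = 43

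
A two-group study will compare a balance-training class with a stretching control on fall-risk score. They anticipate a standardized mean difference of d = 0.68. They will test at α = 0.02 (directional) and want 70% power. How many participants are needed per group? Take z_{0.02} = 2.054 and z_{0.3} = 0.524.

n = 29 per group

For two independent groups with equal n: n = 2·((z_{α} + z_β) / d)².
z_{α} + z_β = 2.054 + 0.524 = 2.578.
n = 2 × (2.578 / 0.68)² = 2 × 3.791² = 2 × 14.37 = 28.7.
Round up to the next whole participant.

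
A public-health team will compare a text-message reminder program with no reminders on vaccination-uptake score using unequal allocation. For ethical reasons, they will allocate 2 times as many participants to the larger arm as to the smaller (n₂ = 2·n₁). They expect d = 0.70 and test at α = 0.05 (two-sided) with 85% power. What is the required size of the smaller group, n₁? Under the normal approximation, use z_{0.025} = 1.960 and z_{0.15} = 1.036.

With allocation ratio k = n₂/n₁ = 2, Var(x̄₁−x̄₂) = σ²(1/n₁ + 1/(k·n₁)) = σ²·(k+1)/(k·n₁).
So n₁ = (1 + 1/k)·((z_{α/2} + z_β)/d)² = 1.500 × (2.996/0.70)².
n₁ = 1.500 × 18.32 = 27.5.
Round up: n₁ = 28, giving n₂ = 2 × 28 = 56.

n₁ = 28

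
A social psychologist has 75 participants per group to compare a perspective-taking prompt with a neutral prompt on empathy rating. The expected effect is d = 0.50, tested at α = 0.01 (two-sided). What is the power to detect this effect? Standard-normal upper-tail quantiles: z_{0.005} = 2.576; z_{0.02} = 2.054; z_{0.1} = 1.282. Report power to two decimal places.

power ≈ 0.69

For two equal groups, power = Φ(d·√(n/2) − z_{α/2}).
d·√(n/2) = 0.50 × √(75/2) = 0.50 × 6.124 = 3.062.
z_β = 3.062 − 2.576 = 0.486.
Power = Φ(0.486) = 0.686.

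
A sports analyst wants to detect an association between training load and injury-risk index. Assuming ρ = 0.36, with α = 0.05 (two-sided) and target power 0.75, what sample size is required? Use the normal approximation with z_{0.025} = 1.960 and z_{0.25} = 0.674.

Fisher's z: C = ½·ln((1+r)/(1−r)) = ½·ln(2.1250) = 0.3769.
n = ((z_{α/2} + z_β)/C)² + 3.
(1.960 + 0.674) / 0.3769 = 2.634 / 0.3769 = 6.989.
n = 6.989² + 3 = 48.84 + 3 = 51.8.
Round up.

n = 52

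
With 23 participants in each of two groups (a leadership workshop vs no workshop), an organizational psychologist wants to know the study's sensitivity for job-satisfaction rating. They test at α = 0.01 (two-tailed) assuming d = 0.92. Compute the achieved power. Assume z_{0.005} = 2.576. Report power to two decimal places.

power ≈ 0.71

For two equal groups, power = Φ(d·√(n/2) − z_{α/2}).
d·√(n/2) = 0.92 × √(23/2) = 0.92 × 3.391 = 3.120.
z_β = 3.120 − 2.576 = 0.544.
Power = Φ(0.544) = 0.707.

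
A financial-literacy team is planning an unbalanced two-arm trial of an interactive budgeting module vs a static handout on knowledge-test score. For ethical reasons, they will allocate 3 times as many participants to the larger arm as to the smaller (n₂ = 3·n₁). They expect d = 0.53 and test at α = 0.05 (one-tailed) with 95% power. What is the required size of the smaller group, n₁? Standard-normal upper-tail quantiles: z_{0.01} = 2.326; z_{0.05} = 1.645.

With allocation ratio k = n₂/n₁ = 3, Var(x̄₁−x̄₂) = σ²(1/n₁ + 1/(k·n₁)) = σ²·(k+1)/(k·n₁).
So n₁ = (1 + 1/k)·((z_{α} + z_β)/d)² = 1.333 × (3.290/0.53)².
n₁ = 1.333 × 38.53 = 51.4.
Round up: n₁ = 52, giving n₂ = 3 × 52 = 156.

n₁ = 52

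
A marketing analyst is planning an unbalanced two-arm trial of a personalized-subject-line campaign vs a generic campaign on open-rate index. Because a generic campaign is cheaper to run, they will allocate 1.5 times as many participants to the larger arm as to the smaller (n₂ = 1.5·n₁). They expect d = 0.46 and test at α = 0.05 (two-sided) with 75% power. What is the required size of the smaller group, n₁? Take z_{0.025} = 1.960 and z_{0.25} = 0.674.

n₁ = 55

With allocation ratio k = n₂/n₁ = 1.5, Var(x̄₁−x̄₂) = σ²(1/n₁ + 1/(k·n₁)) = σ²·(k+1)/(k·n₁).
So n₁ = (1 + 1/k)·((z_{α/2} + z_β)/d)² = 1.667 × (2.634/0.46)².
n₁ = 1.667 × 32.79 = 54.6.
Round up: n₁ = 55, giving n₂ = ⌈1.5 × 55⌉ = ⌈82.5⌉ = 83.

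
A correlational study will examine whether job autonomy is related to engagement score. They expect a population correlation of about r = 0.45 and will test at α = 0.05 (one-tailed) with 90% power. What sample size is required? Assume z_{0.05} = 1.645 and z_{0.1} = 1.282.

Fisher's z: C = ½·ln((1+r)/(1−r)) = ½·ln(2.6364) = 0.4847.
n = ((z_{α} + z_β)/C)² + 3.
(1.645 + 1.282) / 0.4847 = 2.927 / 0.4847 = 6.039.
n = 6.039² + 3 = 36.47 + 3 = 39.5.
Round up.

n = 40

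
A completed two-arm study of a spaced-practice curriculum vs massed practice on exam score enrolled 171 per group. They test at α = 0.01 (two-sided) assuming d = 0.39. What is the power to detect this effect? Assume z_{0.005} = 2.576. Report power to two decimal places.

power ≈ 0.85

For two equal groups, power = Φ(d·√(n/2) − z_{α/2}).
d·√(n/2) = 0.39 × √(171/2) = 0.39 × 9.247 = 3.606.
z_β = 3.606 − 2.576 = 1.030.
Power = Φ(1.030) = 0.849.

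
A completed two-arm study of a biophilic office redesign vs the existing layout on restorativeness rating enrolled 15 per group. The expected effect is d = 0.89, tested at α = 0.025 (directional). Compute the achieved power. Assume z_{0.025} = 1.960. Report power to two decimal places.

power ≈ 0.68

For two equal groups, power = Φ(d·√(n/2) − z_{α}).
d·√(n/2) = 0.89 × √(15/2) = 0.89 × 2.739 = 2.437.
z_β = 2.437 − 1.960 = 0.477.
Power = Φ(0.477) = 0.683.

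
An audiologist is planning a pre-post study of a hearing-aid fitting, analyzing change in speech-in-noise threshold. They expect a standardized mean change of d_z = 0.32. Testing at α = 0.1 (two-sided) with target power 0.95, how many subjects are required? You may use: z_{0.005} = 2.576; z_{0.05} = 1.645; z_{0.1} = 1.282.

n = 106 pairs

For a paired (one-sample on differences) test: n = ((z_{α/2} + z_β) / d)².
z_{α/2} + z_β = 1.645 + 1.645 = 3.290.
n = (3.290 / 0.32)² = 10.281² = 105.70.
Round up.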